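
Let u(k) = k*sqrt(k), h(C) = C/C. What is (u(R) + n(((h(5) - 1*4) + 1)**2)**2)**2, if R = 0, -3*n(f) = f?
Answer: 256/81 ≈ 3.1605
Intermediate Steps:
h(C) = 1
n(f) = -f/3
u(k) = k**(3/2)
(u(R) + n(((h(5) - 1*4) + 1)**2)**2)**2 = (0**(3/2) + (-((1 - 1*4) + 1)**2/3)**2)**2 = (0 + (-((1 - 4) + 1)**2/3)**2)**2 = (0 + (-(-3 + 1)**2/3)**2)**2 = (0 + (-1/3*(-2)**2)**2)**2 = (0 + (-1/3*4)**2)**2 = (0 + (-4/3)**2)**2 = (0 + 16/9)**2 = (16/9)**2 = 256/81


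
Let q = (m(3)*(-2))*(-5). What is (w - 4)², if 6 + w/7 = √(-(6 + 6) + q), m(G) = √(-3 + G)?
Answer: 1528 - 1288*I*√3 ≈ 1528.0 - 2230.9*I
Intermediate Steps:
q = 0 (q = (√(-3 + 3)*(-2))*(-5) = (√0*(-2))*(-5) = (0*(-2))*(-5) = 0*(-5) = 0)
w = -42 + 14*I*√3 (w = -42 + 7*√(-(6 + 6) + 0) = -42 + 7*√(-1*12 + 0) = -42 + 7*√(-12 + 0) = -42 + 7*√(-12) = -42 + 7*(2*I*√3) = -42 + 14*I*√3 ≈ -42.0 + 24.249*I)
(w - 4)² = ((-42 + 14*I*√3) - 4)² = (-46 + 14*I*√3)²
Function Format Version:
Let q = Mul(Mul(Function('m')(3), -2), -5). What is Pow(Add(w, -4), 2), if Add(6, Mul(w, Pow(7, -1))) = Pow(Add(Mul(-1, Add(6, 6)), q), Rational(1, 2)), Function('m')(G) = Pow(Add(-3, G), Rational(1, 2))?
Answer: Add(1528, Mul(-1288, I, Pow(3, Rational(1, 2)))) ≈ Add(1528.0, Mul(-2230.9, I))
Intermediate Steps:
q = 0 (q = Mul(Mul(Pow(Add(-3, 3), Rational(1, 2)), -2), -5) = Mul(Mul(Pow(0, Rational(1, 2)), -2), -5) = Mul(Mul(0, -2), -5) = Mul(0, -5) = 0)
w = Add(-42, Mul(14, I, Pow(3, Rational(1, 2)))) (w = Add(-42, Mul(7, Pow(Add(Mul(-1, Add(6, 6)), 0), Rational(1, 2)))) = Add(-42, Mul(7, Pow(Add(Mul(-1, 12), 0), Rational(1, 2)))) = Add(-42, Mul(7, Pow(Add(-12, 0), Rational(1, 2)))) = Add(-42, Mul(7, Pow(-12, Rational(1, 2)))) = Add(-42, Mul(7, Mul(2, I, Pow(3, Rational(1, 2))))) = Add(-42, Mul(14, I, Pow(3, Rational(1, 2)))) ≈ Add(-42.000, Mul(24.249, I)))
Pow(Add(w, -4), 2) = Pow(Add(Add(-42, Mul(14, I, Pow(3, Rational(1, 2)))), -4), 2) = Pow(Add(-46, Mul(14, I, Pow(3, Rational(1, 2)))), 2)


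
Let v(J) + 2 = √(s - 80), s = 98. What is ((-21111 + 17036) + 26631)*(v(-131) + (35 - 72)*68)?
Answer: -56796008 + 67668*√2 ≈ -5.6700e+7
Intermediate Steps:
v(J) = -2 + 3*√2 (v(J) = -2 + √(98 - 80) = -2 + √18 = -2 + 3*√2)
((-21111 + 17036) + 26631)*(v(-131) + (35 - 72)*68) = ((-21111 + 17036) + 26631)*((-2 + 3*√2) + (35 - 72)*68) = (-4075 + 26631)*((-2 + 3*√2) - 37*68) = 22556*((-2 + 3*√2) - 2516) = 22556*(-2518 + 3*√2) = -56796008 + 67668*√2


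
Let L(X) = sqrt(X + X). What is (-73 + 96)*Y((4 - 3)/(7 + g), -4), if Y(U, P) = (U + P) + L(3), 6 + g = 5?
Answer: -529/6 + 23*sqrt(6) ≈ -31.828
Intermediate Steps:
g = -1 (g = -6 + 5 = -1)
L(X) = sqrt(2)*sqrt(X) (L(X) = sqrt(2*X) = sqrt(2)*sqrt(X))
Y(U, P) = P + U + sqrt(6) (Y(U, P) = (U + P) + sqrt(2)*sqrt(3) = (P + U) + sqrt(6) = P + U + sqrt(6))
(-73 + 96)*Y((4 - 3)/(7 + g), -4) = (-73 + 96)*(-4 + (4 - 3)/(7 - 1) + sqrt(6)) = 23*(-4 + 1/6 + sqrt(6)) = 23*(-23/6 + sqrt(6)) = -529/6 + 23*sqrt(6)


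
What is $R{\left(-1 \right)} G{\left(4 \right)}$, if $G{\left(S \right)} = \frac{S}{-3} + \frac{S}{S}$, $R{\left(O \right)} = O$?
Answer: $\frac{1}{3} \approx 0.33333$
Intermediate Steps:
$G{\left(S \right)} = 1 - \frac{S}{3}$ ($G{\left(S \right)} = S \left(- \frac{1}{3}\right) + 1 = - \frac{S}{3} + 1 = 1 - \frac{S}{3}$)
$R{\left(-1 \right)} G{\left(4 \right)} = - (1 - \frac{4}{3}) = \left(-1\right) \left(- \frac{1}{3}\right) = \frac{1}{3}$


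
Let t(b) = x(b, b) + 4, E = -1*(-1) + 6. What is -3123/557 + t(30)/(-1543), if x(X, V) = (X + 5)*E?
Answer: -4957482/859451 ≈ -5.7682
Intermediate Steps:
E = 7 (E = 1 + 6 = 7)
x(X, V) = 35 + 7*X (x(X, V) = (X + 5)*7 = (5 + X)*7 = 35 + 7*X)
t(b) = 39 + 7*b (t(b) = (35 + 7*b) + 4 = 39 + 7*b)
-3123/557 + t(30)/(-1543) = -3123/557 + (39 + 7*30)/(-1543) = -3123*1/557 + (39 + 210)*(-1/1543) = -3123/557 + 249*(-1/1543) = -3123/557 - 249/1543 = -4957482/859451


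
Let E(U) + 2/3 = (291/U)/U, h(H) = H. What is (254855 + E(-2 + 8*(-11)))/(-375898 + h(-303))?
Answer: -98300971/145106100 ≈ -0.67744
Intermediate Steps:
E(U) = -⅔ + 291/U² (E(U) = -⅔ + (291/U)/U = -⅔ + 291/U²)
(254855 + E(-2 + 8*(-11)))/(-375898 + h(-303)) = (254855 + (-⅔ + 291/(-2 + 8*(-11))²))/(-375898 - 303) = (254855 + (-⅔ + 291/(-2 - 88)²))/(-376201) = (254855 + (-⅔ + 291/(-90)²))*(-1/376201) = (254855 + (-⅔ + 291*(1/8100)))*(-1/376201) = (254855 + (-⅔ + 97/2700))*(-1/376201) = (254855 - 1703/2700)*(-1/376201) = (688106797/2700)*(-1/376201) = -98300971/145106100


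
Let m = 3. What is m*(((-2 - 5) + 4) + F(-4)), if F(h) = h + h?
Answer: -33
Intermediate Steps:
F(h) = 2*h
m*(((-2 - 5) + 4) + F(-4)) = 3*(((-2 - 5) + 4) + 2*(-4)) = 3*((-7 + 4) - 8) = 3*(-3 - 8) = 3*(-11) = -33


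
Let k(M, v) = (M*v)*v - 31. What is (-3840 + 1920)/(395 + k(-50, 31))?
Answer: 960/23843 ≈ 0.040263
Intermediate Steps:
k(M, v) = -31 + M*v² (k(M, v) = M*v² - 31 = -31 + M*v²)
(-3840 + 1920)/(395 + k(-50, 31)) = (-3840 + 1920)/(395 + (-31 - 50*31²)) = -1920/(395 + (-31 - 50*961)) = -1920/(395 + (-31 - 48050)) = -1920/(395 - 48081) = -1920/(-47686) = -1920*(-1/47686) = 960/23843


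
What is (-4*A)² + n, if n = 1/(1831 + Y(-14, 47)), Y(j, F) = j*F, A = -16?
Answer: 4804609/1173 ≈ 4096.0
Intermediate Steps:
Y(j, F) = F*j
n = 1/1173 (n = 1/(1831 + 47*(-14)) = 1/(1831 - 658) = 1/1173 ≈ 0.00085251)
(-4*A)² + n = (-4*(-16))² + 1/1173 = 64² + 1/1173 = 4096 + 1/1173 = 4804609/1173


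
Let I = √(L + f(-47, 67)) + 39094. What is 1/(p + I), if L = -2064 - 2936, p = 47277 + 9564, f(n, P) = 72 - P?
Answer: 19187/1840705844 - 3*I*√555/9203529220 ≈ 1.0424e-5 - 7.6791e-9*I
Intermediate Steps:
p = 56841
L = -5000
I = 39094 + 3*I*√555 (I = √(-5000 + (72 - 1*67)) + 39094 = √(-5000 + (72 - 67)) + 39094 = √(-5000 + 5) + 39094 = √(-4995) + 39094 = 3*I*√555 + 39094 = 39094 + 3*I*√555 ≈ 39094.0 + 70.675*I)
1/(p + I) = 1/(56841 + (39094 + 3*I*√555)) = 1/(95935 + 3*I*√555)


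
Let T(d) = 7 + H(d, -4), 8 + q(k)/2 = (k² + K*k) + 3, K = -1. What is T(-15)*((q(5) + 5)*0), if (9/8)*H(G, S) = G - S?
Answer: 0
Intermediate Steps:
H(G, S) = -8*S/9 + 8*G/9 (H(G, S) = 8*(G - S)/9 = -8*S/9 + 8*G/9)
q(k) = -10 - 2*k + 2*k² (q(k) = -16 + 2*((k² - k) + 3) = -16 + 2*(3 + k² - k) = -16 + (6 - 2*k + 2*k²) = -10 - 2*k + 2*k²)
T(d) = 95/9 + 8*d/9 (T(d) = 7 + (-8/9*(-4) + 8*d/9) = 7 + (32/9 + 8*d/9) = 95/9 + 8*d/9)
T(-15)*((q(5) + 5)*0) = (95/9 + (8/9)*(-15))*(((-10 - 2*5 + 2*5²) + 5)*0) = (95/9 - 40/3)*(((-10 - 10 + 2*25) + 5)*0) = -25*((-10 - 10 + 50) + 5)*0/9 = -25*(30 + 5)*0/9 = -875*0/9 = -25/9*0 = 0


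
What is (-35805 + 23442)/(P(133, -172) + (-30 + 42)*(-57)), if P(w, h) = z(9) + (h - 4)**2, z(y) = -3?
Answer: -12363/30289 ≈ -0.40817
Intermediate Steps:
P(w, h) = -3 + (-4 + h)**2 (P(w, h) = -3 + (h - 4)**2 = -3 + (-4 + h)**2)
(-35805 + 23442)/(P(133, -172) + (-30 + 42)*(-57)) = (-35805 + 23442)/((-3 + (-4 - 172)**2) + (-30 + 42)*(-57)) = -12363/((-3 + (-176)**2) + 12*(-57)) = -12363/((-3 + 30976) - 684) = -12363/(30973 - 684) = -12363/30289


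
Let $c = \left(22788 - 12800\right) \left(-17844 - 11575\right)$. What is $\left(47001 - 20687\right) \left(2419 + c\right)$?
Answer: $-7731962427642$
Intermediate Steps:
$c = -293836972$ ($c = 9988 \left(-29419\right) = -293836972$)
$\left(47001 - 20687\right) \left(2419 + c\right) = \left(47001 - 20687\right) \left(2419 - 293836972\right) = 26314 \left(-293834553\right) = -7731962427642$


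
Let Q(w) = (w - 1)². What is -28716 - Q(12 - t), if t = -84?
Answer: -37741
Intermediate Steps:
Q(w) = (-1 + w)²
-28716 - Q(12 - t) = -28716 - (-1 + (12 - 1*(-84)))² = -28716 - (-1 + (12 + 84))² = -28716 - (-1 + 96)² = -28716 - 1*95² = -28716 - 1*9025 = -28716 - 9025 = -37741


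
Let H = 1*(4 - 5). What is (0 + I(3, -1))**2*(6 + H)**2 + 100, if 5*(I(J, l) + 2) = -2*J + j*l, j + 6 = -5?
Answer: 125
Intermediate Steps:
j = -11 (j = -6 - 5 = -11)
H = -1 (H = 1*(-1) = -1)
I(J, l) = -2 - 11*l/5 - 2*J/5 (I(J, l) = -2 + (-2*J - 11*l)/5 = -2 + (-11*l - 2*J)/5 = -2 + (-11*l/5 - 2*J/5) = -2 - 11*l/5 - 2*J/5)
(0 + I(3, -1))**2*(6 + H)**2 + 100 = (0 + (-2 - 11/5*(-1) - 2/5*3))**2*(6 - 1)**2 + 100 = (0 + (-2 + 11/5 - 6/5))**2*5**2 + 100 = (0 - 1)**2*25 + 100 = (-1)**2*25 + 100 = 1*25 + 100 = 25 + 100 = 125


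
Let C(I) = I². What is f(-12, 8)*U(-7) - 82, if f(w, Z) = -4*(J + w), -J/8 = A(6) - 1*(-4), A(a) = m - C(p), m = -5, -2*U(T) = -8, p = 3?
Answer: -1170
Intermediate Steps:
U(T) = 4 (U(T) = -½*(-8) = 4)
A(a) = -14 (A(a) = -5 - 1*3² = -5 - 1*9 = -5 - 9 = -14)
J = 80 (J = -8*(-14 - 1*(-4)) = -8*(-14 + 4) = -8*(-10) = 80)
f(w, Z) = -320 - 4*w (f(w, Z) = -4*(80 + w) = -320 - 4*w)
f(-12, 8)*U(-7) - 82 = (-320 - 4*(-12))*4 - 82 = (-320 + 48)*4 - 82 = -272*4 - 82 = -1088 - 82 = -1170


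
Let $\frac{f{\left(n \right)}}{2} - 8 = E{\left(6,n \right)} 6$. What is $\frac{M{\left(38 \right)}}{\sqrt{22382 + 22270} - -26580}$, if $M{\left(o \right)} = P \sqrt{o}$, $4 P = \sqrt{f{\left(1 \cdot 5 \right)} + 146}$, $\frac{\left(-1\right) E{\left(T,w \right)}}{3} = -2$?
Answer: $- \frac{61 \sqrt{741}}{235483916} + \frac{6645 \sqrt{247}}{117741958} \approx 0.00087993$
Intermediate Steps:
$E{\left(T,w \right)} = 6$ ($E{\left(T,w \right)} = \left(-3\right) \left(-2\right) = 6$)
$f{\left(n \right)} = 88$ ($f{\left(n \right)} = 16 + 2 \cdot 6 \cdot 6 = 16 + 2 \cdot 36 = 16 + 72 = 88$)
$P = \frac{3 \sqrt{26}}{4}$ ($P = \frac{\sqrt{88 + 146}}{4} = \frac{\sqrt{234}}{4} = \frac{3 \sqrt{26}}{4} \approx 3.8243$)
$M{\left(o \right)} = \frac{3 \sqrt{26} \sqrt{o}}{4}$ ($M{\left(o \right)} = \frac{3 \sqrt{26}}{4} \sqrt{o} = \frac{3 \sqrt{26} \sqrt{o}}{4}$)
$\frac{M{\left(38 \right)}}{\sqrt{22382 + 22270} - -26580} = \frac{\frac{3}{4} \sqrt{26} \sqrt{38}}{\sqrt{22382 + 22270} - -26580} = \frac{\frac{3}{2} \sqrt{247}}{\sqrt{44652} + 26580} = \frac{\frac{3}{2} \sqrt{247}}{122 \sqrt{3} + 26580} = \frac{\frac{3}{2} \sqrt{247}}{26580 + 122 \sqrt{3}} = \frac{3 \sqrt{247}}{2 \left(26580 + 122 \sqrt{3}\right)}$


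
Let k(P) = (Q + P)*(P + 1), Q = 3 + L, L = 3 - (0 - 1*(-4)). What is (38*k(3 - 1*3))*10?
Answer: 760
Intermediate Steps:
L = -1 (L = 3 - (0 + 4) = 3 - 1*4 = 3 - 4 = -1)
Q = 2 (Q = 3 - 1 = 2)
k(P) = (1 + P)*(2 + P) (k(P) = (2 + P)*(P + 1) = (2 + P)*(1 + P) = (1 + P)*(2 + P))
(38*k(3 - 1*3))*10 = (38*(2 + (3 - 1*3)² + 3*(3 - 1*3)))*10 = (38*(2 + (3 - 3)² + 3*(3 - 3)))*10 = (38*(2 + 0² + 3*0))*10 = (38*(2 + 0 + 0))*10 = (38*2)*10 = 76*10 = 760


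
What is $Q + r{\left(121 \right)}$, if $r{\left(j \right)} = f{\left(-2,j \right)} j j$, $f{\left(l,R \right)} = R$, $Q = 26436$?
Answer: $1797997$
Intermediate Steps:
$r{\left(j \right)} = j^{3}$ ($r{\left(j \right)} = j j j = j^{2} j = j^{3}$)
$Q + r{\left(121 \right)} = 26436 + 121^{3} = 26436 + 1771561 = 1797997$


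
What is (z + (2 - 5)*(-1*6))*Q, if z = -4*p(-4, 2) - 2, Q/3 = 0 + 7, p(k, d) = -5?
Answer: 756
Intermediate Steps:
Q = 21 (Q = 3*(0 + 7) = 3*7 = 21)
z = 18 (z = -4*(-5) - 2 = 20 - 2 = 18)
(z + (2 - 5)*(-1*6))*Q = (18 + (2 - 5)*(-1*6))*21 = (18 - 3*(-6))*21 = (18 + 18)*21 = 36*21 = 756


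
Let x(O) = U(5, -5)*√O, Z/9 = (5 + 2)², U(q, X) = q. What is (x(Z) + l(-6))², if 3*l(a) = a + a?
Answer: 10201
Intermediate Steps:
Z = 441 (Z = 9*(5 + 2)² = 9*7² = 9*49 = 441)
l(a) = 2*a/3 (l(a) = (a + a)/3 = (2*a)/3 = 2*a/3)
x(O) = 5*√O
(x(Z) + l(-6))² = (5*√441 + (⅔)*(-6))² = (5*21 - 4)² = (105 - 4)² = 101² = 10201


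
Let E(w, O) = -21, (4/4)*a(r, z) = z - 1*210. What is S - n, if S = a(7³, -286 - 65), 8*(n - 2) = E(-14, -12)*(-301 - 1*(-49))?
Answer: -2449/2 ≈ -1224.5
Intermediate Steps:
a(r, z) = -210 + z (a(r, z) = z - 1*210 = z - 210 = -210 + z)
n = 1327/2 (n = 2 + (-21*(-301 - 1*(-49)))/8 = 2 + (-21*(-301 + 49))/8 = 2 + (-21*(-252))/8 = 2 + (⅛)*5292 = 2 + 1323/2 = 1327/2 ≈ 663.50)
S = -561 (S = -210 + (-286 - 65) = -210 - 351 = -561)
S - n = -561 - 1*1327/2 = -561 - 1327/2 = -2449/2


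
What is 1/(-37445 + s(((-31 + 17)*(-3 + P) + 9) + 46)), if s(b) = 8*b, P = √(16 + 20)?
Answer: -1/37341 ≈ -2.6780e-5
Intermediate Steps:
P = 6 (P = √36 = 6)
1/(-37445 + s(((-31 + 17)*(-3 + P) + 9) + 46)) = 1/(-37445 + 8*(((-31 + 17)*(-3 + 6) + 9) + 46)) = 1/(-37445 + 8*((-14*3 + 9) + 46)) = 1/(-37445 + 8*((-42 + 9) + 46)) = 1/(-37445 + 8*(-33 + 46)) = 1/(-37445 + 8*13) = 1/(-37445 + 104) = 1/(-37341) = -1/37341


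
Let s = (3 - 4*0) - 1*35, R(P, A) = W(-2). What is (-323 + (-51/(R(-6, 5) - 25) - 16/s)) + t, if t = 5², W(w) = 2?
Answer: -13583/46 ≈ -295.28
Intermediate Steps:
R(P, A) = 2
s = -32 (s = (3 + 0) - 35 = 3 - 35 = -32)
t = 25
(-323 + (-51/(R(-6, 5) - 25) - 16/s)) + t = (-323 + (-51/(2 - 25) - 16/(-32))) + 25 = (-323 + (-51/(-23) - 16*(-1/32))) + 25 = (-323 + (-51*(-1/23) + ½)) + 25 = (-323 + (51/23 + ½)) + 25 = (-323 + 125/46) + 25 = -14733/46 + 25 = -13583/46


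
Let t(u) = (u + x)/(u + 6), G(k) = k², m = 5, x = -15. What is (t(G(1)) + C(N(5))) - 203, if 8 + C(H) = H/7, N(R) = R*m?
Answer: -1466/7 ≈ -209.43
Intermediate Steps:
N(R) = 5*R (N(R) = R*5 = 5*R)
t(u) = (-15 + u)/(6 + u) (t(u) = (u - 15)/(u + 6) = (-15 + u)/(6 + u))
C(H) = -8 + H/7
(t(G(1)) + C(N(5))) - 203 = ((-15 + 1²)/(6 + 1²) + (-8 + (5*5)/7)) - 203 = ((-15 + 1)/(6 + 1) + (-8 + (⅐)*25)) - 203 = (-14/7 + (-8 + 25/7)) - 203 = ((⅐)*(-14) - 31/7) - 203 = (-2 - 31/7) - 203 = -45/7 - 203 = -1466/7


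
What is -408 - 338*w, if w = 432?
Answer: -146424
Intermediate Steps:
-408 - 338*w = -408 - 338*432 = -408 - 146016 = -146424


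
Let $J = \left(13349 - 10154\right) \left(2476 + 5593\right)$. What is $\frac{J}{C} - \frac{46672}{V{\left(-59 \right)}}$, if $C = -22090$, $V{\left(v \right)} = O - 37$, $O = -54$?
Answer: $- \frac{263007385}{402038} \approx -654.19$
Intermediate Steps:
$J = 25780455$ ($J = 3195 \cdot 8069 = 25780455$)
$V{\left(v \right)} = -91$ ($V{\left(v \right)} = -54 - 37 = -91$)
$\frac{J}{C} - \frac{46672}{V{\left(-59 \right)}} = \frac{25780455}{-22090} - \frac{46672}{-91} = 25780455 \left(- \frac{1}{22090}\right) - - \frac{46672}{91} = - \frac{5156091}{4418} + \frac{46672}{91} = - \frac{263007385}{402038}$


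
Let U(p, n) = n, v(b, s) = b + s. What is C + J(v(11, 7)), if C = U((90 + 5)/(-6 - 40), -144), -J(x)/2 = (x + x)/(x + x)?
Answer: -146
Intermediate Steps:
J(x) = -2 (J(x) = -2*(x + x)/(x + x) = -2*2*x/(2*x) = -2*2*x*1/(2*x) = -2*1 = -2)
C = -144
C + J(v(11, 7)) = -144 - 2 = -146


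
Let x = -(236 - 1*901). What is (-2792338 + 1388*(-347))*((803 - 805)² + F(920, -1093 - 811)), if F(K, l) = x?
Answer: -2190288606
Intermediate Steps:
x = 665 (x = -(236 - 901) = -1*(-665) = 665)
F(K, l) = 665
(-2792338 + 1388*(-347))*((803 - 805)² + F(920, -1093 - 811)) = (-2792338 + 1388*(-347))*((803 - 805)² + 665) = (-2792338 - 481636)*((-2)² + 665) = -3273974*(4 + 665) = -3273974*669 = -2190288606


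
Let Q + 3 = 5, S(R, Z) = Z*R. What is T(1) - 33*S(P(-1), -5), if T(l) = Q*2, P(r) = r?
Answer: -161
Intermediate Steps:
S(R, Z) = R*Z
Q = 2 (Q = -3 + 5 = 2)
T(l) = 4 (T(l) = 2*2 = 4)
T(1) - 33*S(P(-1), -5) = 4 - (-33)*(-5) = 4 - 33*5 = 4 - 165 = -161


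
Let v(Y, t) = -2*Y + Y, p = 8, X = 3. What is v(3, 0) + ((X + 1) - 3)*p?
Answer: 5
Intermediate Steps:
v(Y, t) = -Y
v(3, 0) + ((X + 1) - 3)*p = -1*3 + ((3 + 1) - 3)*8 = -3 + (4 - 3)*8 = -3 + 1*8 = -3 + 8 = 5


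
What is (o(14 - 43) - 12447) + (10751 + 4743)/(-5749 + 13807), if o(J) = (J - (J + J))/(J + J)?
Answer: -100286461/8058 ≈ -12446.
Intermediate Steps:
o(J) = -½ (o(J) = (J - 2*J)/((2*J)) = (J - 2*J)*(1/(2*J)) = (-J)*(1/(2*J)) = -½)
(o(14 - 43) - 12447) + (10751 + 4743)/(-5749 + 13807) = (-½ - 12447) + (10751 + 4743)/(-5749 + 13807) = -24895/2 + 15494/8058 = -24895/2 + 15494*(1/8058) = -24895/2 + 7747/4029 = -100286461/8058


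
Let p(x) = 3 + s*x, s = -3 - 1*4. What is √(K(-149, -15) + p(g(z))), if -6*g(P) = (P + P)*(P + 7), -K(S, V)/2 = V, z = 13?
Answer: √5757/3 ≈ 25.292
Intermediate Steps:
s = -7 (s = -3 - 4 = -7)
K(S, V) = -2*V
g(P) = -P*(7 + P)/3 (g(P) = -(P + P)*(P + 7)/6 = -2*P*(7 + P)/6 = -P*(7 + P)/3)
p(x) = 3 - 7*x
√(K(-149, -15) + p(g(z))) = √(-2*(-15) + (3 - (-7)*13*(7 + 13)/3)) = √(30 + (3 - (-7)*13*20/3)) = √(30 + (3 - 7*(-260/3))) = √(30 + (3 + 1820/3)) = √(30 + 1829/3) = √(1919/3) = √5757/3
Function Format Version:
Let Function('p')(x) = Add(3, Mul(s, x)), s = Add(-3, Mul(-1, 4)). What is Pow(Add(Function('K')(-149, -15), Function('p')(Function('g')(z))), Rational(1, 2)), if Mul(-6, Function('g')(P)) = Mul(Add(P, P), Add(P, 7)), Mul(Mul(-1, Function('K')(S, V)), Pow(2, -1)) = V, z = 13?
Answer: Mul(Rational(1, 3), Pow(5757, Rational(1, 2))) ≈ 25.292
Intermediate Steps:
s = -7 (s = Add(-3, -4) = -7)
Function('K')(S, V) = Mul(-2, V)
Function('g')(P) = Mul(Rational(-1, 3), P, Add(7, P)) (Function('g')(P) = Mul(Rational(-1, 6), Mul(Add(P, P), Add(P, 7))) = Mul(Rational(-1, 6), Mul(Mul(2, P), Add(7, P))) = Mul(Rational(-1, 6), Mul(2, P, Add(7, P))) = Mul(Rational(-1, 3), P, Add(7, P)))
Function('p')(x) = Add(3, Mul(-7, x))
Pow(Add(Function('K')(-149, -15), Function('p')(Function('g')(z))), Rational(1, 2)) = Pow(Add(Mul(-2, -15), Add(3, Mul(-7, Mul(Rational(-1, 3), 13, Add(7, 13))))), Rational(1, 2)) = Pow(Add(30, Add(3, Mul(-7, Mul(Rational(-1, 3), 13, 20)))), Rational(1, 2)) = Pow(Add(30, Add(3, Mul(-7, Rational(-260, 3)))), Rational(1, 2)) = Pow(Add(30, Add(3, Rational(1820, 3))), Rational(1, 2)) = Pow(Add(30, Rational(1829, 3)), Rational(1, 2)) = Pow(Rational(1919, 3), Rational(1, 2)) = Mul(Rational(1, 3), Pow(5757, Rational(1, 2)))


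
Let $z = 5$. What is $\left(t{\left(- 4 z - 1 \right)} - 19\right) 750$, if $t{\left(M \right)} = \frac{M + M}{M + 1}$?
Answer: $-12675$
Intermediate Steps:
$t{\left(M \right)} = \frac{2 M}{1 + M}$
$\left(t{\left(- 4 z - 1 \right)} - 19\right) 750 = \left(\frac{2 \left(\left(-4\right) 5 - 1\right)}{1 - 21} - 19\right) 750 = \left(\frac{2 \left(-20 - 1\right)}{1 - 21} - 19\right) 750 = \left(2 \left(-21\right) \frac{1}{1 - 21} - 19\right) 750 = \left(2 \left(-21\right) \frac{1}{-20} - 19\right) 750 = \left(2 \left(-21\right) \left(- \frac{1}{20}\right) - 19\right) 750 = \left(\frac{21}{10} - 19\right) 750 = \left(- \frac{169}{10}\right) 750 = -12675$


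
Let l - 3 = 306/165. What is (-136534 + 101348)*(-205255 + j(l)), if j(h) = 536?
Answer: 7203242734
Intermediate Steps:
l = 267/55 (l = 3 + 306/165 = 3 + 306*(1/165) = 3 + 102/55 = 267/55 ≈ 4.8545)
(-136534 + 101348)*(-205255 + j(l)) = (-136534 + 101348)*(-205255 + 536) = -35186*(-204719) = 7203242734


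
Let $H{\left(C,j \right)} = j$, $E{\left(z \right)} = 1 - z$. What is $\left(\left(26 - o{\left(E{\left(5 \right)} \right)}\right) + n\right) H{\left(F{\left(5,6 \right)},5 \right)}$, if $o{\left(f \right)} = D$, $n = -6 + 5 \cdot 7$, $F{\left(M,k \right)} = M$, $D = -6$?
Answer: $305$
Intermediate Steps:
$n = 29$ ($n = -6 + 35 = 29$)
$o{\left(f \right)} = -6$
$\left(\left(26 - o{\left(E{\left(5 \right)} \right)}\right) + n\right) H{\left(F{\left(5,6 \right)},5 \right)} = \left(\left(26 - -6\right) + 29\right) 5 = \left(\left(26 + 6\right) + 29\right) 5 = \left(32 + 29\right) 5 = 61 \cdot 5 = 305$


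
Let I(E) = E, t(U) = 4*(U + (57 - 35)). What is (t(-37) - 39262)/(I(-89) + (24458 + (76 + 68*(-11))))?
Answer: -39322/23697 ≈ -1.6594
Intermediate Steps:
t(U) = 88 + 4*U (t(U) = 4*(U + 22) = 4*(22 + U) = 88 + 4*U)
(t(-37) - 39262)/(I(-89) + (24458 + (76 + 68*(-11)))) = ((88 + 4*(-37)) - 39262)/(-89 + (24458 + (76 + 68*(-11)))) = ((88 - 148) - 39262)/(-89 + (24458 + (76 - 748))) = (-60 - 39262)/(-89 + (24458 - 672)) = -39322/(-89 + 23786) = -39322/23697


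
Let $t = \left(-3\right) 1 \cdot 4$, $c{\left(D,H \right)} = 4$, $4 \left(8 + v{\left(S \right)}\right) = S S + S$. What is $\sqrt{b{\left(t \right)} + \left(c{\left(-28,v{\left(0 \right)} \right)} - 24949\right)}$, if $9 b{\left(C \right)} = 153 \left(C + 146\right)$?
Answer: $i \sqrt{22667} \approx 150.56 i$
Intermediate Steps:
$v{\left(S \right)} = -8 + \frac{S}{4} + \frac{S^{2}}{4}$ ($v{\left(S \right)} = -8 + \frac{S S + S}{4} = -8 + \frac{S^{2} + S}{4} = -8 + \frac{S + S^{2}}{4} = -8 + \left(\frac{S}{4} + \frac{S^{2}}{4}\right) = -8 + \frac{S}{4} + \frac{S^{2}}{4}$)
$t = -12$ ($t = \left(-3\right) 4 = -12$)
$b{\left(C \right)} = 2482 + 17 C$ ($b{\left(C \right)} = \frac{153 \left(C + 146\right)}{9} = \frac{153 \left(146 + C\right)}{9} = \frac{22338 + 153 C}{9} = 2482 + 17 C$)
$\sqrt{b{\left(t \right)} + \left(c{\left(-28,v{\left(0 \right)} \right)} - 24949\right)} = \sqrt{\left(2482 + 17 \left(-12\right)\right) + \left(4 - 24949\right)} = \sqrt{\left(2482 - 204\right) - 24945} = \sqrt{2278 - 24945} = \sqrt{-22667} = i \sqrt{22667}$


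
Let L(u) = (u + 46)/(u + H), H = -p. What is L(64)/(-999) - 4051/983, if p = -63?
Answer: -514070653/124716159 ≈ -4.1219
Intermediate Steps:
H = 63 (H = -1*(-63) = 63)
L(u) = (46 + u)/(63 + u) (L(u) = (u + 46)/(u + 63) = (46 + u)/(63 + u))
L(64)/(-999) - 4051/983 = ((46 + 64)/(63 + 64))/(-999) - 4051/983 = (110/127)*(-1/999) - 4051*1/983 = ((1/127)*110)*(-1/999) - 4051/983 = (110/127)*(-1/999) - 4051/983 = -110/126873 - 4051/983 = -514070653/124716159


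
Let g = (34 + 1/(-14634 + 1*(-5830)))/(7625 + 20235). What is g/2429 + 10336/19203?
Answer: 2862740985100217/5318611050962496 ≈ 0.53825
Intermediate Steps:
g = 139155/114025408 (g = (34 + 1/(-14634 - 5830))/27860 = (34 + 1/(-20464))*(1/27860) = (34 - 1/20464)*(1/27860) = (695775/20464)*(1/27860) = 139155/114025408 ≈ 0.0012204)
g/2429 + 10336/19203 = (139155/114025408)/2429 + 10336/19203 = (139155/114025408)*(1/2429) + 10336*(1/19203) = 139155/276967716032 + 10336/19203 = 2862740985100217/5318611050962496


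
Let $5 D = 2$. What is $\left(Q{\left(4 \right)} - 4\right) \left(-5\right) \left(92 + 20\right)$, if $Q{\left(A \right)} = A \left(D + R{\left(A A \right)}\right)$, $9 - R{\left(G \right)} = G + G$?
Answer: $52864$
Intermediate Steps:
$D = \frac{2}{5}$ ($D = \frac{1}{5} \cdot 2 = \frac{2}{5} \approx 0.4$)
$R{\left(G \right)} = 9 - 2 G$ ($R{\left(G \right)} = 9 - \left(G + G\right) = 9 - 2 G$)
$Q{\left(A \right)} = A \left(\frac{47}{5} - 2 A^{2}\right)$ ($Q{\left(A \right)} = A \left(\frac{2}{5} - \left(-9 + 2 A A\right)\right) = A \left(\frac{2}{5} - \left(-9 + 2 A^{2}\right)\right) = A \left(\frac{47}{5} - 2 A^{2}\right)$)
$\left(Q{\left(4 \right)} - 4\right) \left(-5\right) \left(92 + 20\right) = \left(\frac{1}{5} \cdot 4 \left(47 - 10 \cdot 4^{2}\right) - 4\right) \left(-5\right) \left(92 + 20\right) = \left(\frac{1}{5} \cdot 4 \left(47 - 160\right) - 4\right) \left(-5\right) 112 = \left(\frac{1}{5} \cdot 4 \left(-113\right) - 4\right) \left(-5\right) 112 = \left(- \frac{452}{5} - 4\right) \left(-5\right) 112 = \left(- \frac{472}{5}\right) \left(-5\right) 112 = 472 \cdot 112 = 52864$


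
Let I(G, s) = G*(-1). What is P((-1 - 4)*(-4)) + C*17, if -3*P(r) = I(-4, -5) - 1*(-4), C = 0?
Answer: -8/3 ≈ -2.6667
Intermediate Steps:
I(G, s) = -G
P(r) = -8/3 (P(r) = -(-1*(-4) - 1*(-4))/3 = -(4 + 4)/3 = -1/3*8 = -8/3)
P((-1 - 4)*(-4)) + C*17 = -8/3 + 0*17 = -8/3 + 0 = -8/3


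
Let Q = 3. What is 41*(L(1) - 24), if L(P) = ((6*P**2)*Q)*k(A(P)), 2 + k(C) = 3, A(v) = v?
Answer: -246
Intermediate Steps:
k(C) = 1 (k(C) = -2 + 3 = 1)
L(P) = 18*P**2 (L(P) = ((6*P**2)*3)*1 = (18*P**2)*1 = 18*P**2)
41*(L(1) - 24) = 41*(18*1**2 - 24) = 41*(18*1 - 24) = 41*(18 - 24) = 41*(-6) = -246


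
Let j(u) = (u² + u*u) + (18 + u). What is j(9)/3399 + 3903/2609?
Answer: 4586466/2955997 ≈ 1.5516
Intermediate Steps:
j(u) = 18 + u + 2*u² (j(u) = (u² + u²) + (18 + u) = 2*u² + (18 + u) = 18 + u + 2*u²)
j(9)/3399 + 3903/2609 = (18 + 9 + 2*9²)/3399 + 3903/2609 = (18 + 9 + 2*81)*(1/3399) + 3903*(1/2609) = (18 + 9 + 162)*(1/3399) + 3903/2609 = 189*(1/3399) + 3903/2609 = 63/1133 + 3903/2609 = 4586466/2955997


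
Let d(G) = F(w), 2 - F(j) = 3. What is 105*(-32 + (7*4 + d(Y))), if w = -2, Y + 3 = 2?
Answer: -525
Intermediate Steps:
Y = -1 (Y = -3 + 2 = -1)
F(j) = -1 (F(j) = 2 - 1*3 = 2 - 3 = -1)
d(G) = -1
105*(-32 + (7*4 + d(Y))) = 105*(-32 + (7*4 - 1)) = 105*(-32 + (28 - 1)) = 105*(-32 + 27) = 105*(-5) = -525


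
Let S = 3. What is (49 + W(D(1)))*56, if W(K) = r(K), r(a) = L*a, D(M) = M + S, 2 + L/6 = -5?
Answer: -6664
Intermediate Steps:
L = -42 (L = -12 + 6*(-5) = -12 - 30 = -42)
D(M) = 3 + M (D(M) = M + 3 = 3 + M)
r(a) = -42*a
W(K) = -42*K
(49 + W(D(1)))*56 = (49 - 42*(3 + 1))*56 = (49 - 42*4)*56 = (49 - 168)*56 = -119*56 = -6664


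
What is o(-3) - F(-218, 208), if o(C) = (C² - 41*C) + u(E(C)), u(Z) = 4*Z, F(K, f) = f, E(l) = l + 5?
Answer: -68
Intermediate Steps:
E(l) = 5 + l
o(C) = 20 + C² - 37*C (o(C) = (C² - 41*C) + 4*(5 + C) = (C² - 41*C) + (20 + 4*C) = 20 + C² - 37*C)
o(-3) - F(-218, 208) = (20 + (-3)² - 37*(-3)) - 1*208 = (20 + 9 + 111) - 208 = 140 - 208 = -68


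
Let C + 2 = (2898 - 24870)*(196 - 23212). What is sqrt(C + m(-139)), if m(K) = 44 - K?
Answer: sqrt(505707733) ≈ 22488.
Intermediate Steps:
C = 505707550 (C = -2 + (2898 - 24870)*(196 - 23212) = -2 - 21972*(-23016) = -2 + 505707552 = 505707550)
sqrt(C + m(-139)) = sqrt(505707550 + (44 - 1*(-139))) = sqrt(505707550 + (44 + 139)) = sqrt(505707550 + 183) = sqrt(505707733)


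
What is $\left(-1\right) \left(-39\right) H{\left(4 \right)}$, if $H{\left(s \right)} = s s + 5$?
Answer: $819$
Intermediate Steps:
$H{\left(s \right)} = 5 + s^{2}$ ($H{\left(s \right)} = s^{2} + 5 = 5 + s^{2}$)
$\left(-1\right) \left(-39\right) H{\left(4 \right)} = \left(-1\right) \left(-39\right) \left(5 + 4^{2}\right) = 39 \left(5 + 16\right) = 39 \cdot 21 = 819$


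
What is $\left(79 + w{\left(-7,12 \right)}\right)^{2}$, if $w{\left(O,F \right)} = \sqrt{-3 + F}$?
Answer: $6724$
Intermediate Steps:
$\left(79 + w{\left(-7,12 \right)}\right)^{2} = \left(79 + \sqrt{-3 + 12}\right)^{2} = \left(79 + \sqrt{9}\right)^{2} = \left(79 + 3\right)^{2} = 82^{2} = 6724$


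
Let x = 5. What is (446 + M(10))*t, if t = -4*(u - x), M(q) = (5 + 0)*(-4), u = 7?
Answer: -3408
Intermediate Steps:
M(q) = -20 (M(q) = 5*(-4) = -20)
t = -8 (t = -4*(7 - 1*5) = -4*(7 - 5) = -4*2 = -8)
(446 + M(10))*t = (446 - 20)*(-8) = 426*(-8) = -3408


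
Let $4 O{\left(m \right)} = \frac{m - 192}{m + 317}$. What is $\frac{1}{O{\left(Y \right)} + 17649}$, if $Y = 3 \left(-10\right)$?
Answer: $\frac{574}{10130415} \approx 5.6661 \cdot 10^{-5}$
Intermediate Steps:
$Y = -30$
$O{\left(m \right)} = \frac{-192 + m}{4 \left(317 + m\right)}$ ($O{\left(m \right)} = \frac{\left(m - 192\right) \frac{1}{m + 317}}{4} = \frac{\left(-192 + m\right) \frac{1}{317 + m}}{4} = \frac{\frac{1}{317 + m} \left(-192 + m\right)}{4} = \frac{-192 + m}{4 \left(317 + m\right)}$)
$\frac{1}{O{\left(Y \right)} + 17649} = \frac{1}{\frac{-192 - 30}{4 \left(317 - 30\right)} + 17649} = \frac{1}{\frac{1}{4} \cdot \frac{1}{287} \left(-222\right) + 17649} = \frac{1}{- \frac{111}{574} + 17649} = \frac{1}{\frac{10130415}{574}} = \frac{574}{10130415}$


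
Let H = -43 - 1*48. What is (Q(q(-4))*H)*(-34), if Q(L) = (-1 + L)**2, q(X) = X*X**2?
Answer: 13072150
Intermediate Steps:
q(X) = X**3
H = -91 (H = -43 - 48 = -91)
(Q(q(-4))*H)*(-34) = ((-1 + (-4)**3)**2*(-91))*(-34) = ((-1 - 64)**2*(-91))*(-34) = ((-65)**2*(-91))*(-34) = (4225*(-91))*(-34) = -384475*(-34) = 13072150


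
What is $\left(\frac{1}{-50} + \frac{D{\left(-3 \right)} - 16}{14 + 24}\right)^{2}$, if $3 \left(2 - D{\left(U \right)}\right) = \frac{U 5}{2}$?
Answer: $\frac{375769}{3610000} \approx 0.10409$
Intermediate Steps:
$D{\left(U \right)} = 2 - \frac{5 U}{6}$ ($D{\left(U \right)} = 2 - \frac{U 5 \cdot \frac{1}{2}}{3} = 2 - \frac{5 U \frac{1}{2}}{3} = 2 - \frac{\frac{5}{2} U}{3} = 2 - \frac{5 U}{6}$)
$\left(\frac{1}{-50} + \frac{D{\left(-3 \right)} - 16}{14 + 24}\right)^{2} = \left(\frac{1}{-50} + \frac{\left(2 - - \frac{5}{2}\right) - 16}{14 + 24}\right)^{2} = \left(- \frac{1}{50} + \frac{\left(2 + \frac{5}{2}\right) - 16}{38}\right)^{2} = \left(- \frac{1}{50} + \left(\frac{9}{2} - 16\right) \frac{1}{38}\right)^{2} = \left(- \frac{1}{50} - \frac{23}{76}\right)^{2} = \left(- \frac{613}{1900}\right)^{2} = \frac{375769}{3610000}$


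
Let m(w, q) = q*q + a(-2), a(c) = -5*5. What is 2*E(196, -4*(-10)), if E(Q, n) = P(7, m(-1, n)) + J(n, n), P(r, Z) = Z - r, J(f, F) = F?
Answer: 3216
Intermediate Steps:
a(c) = -25
m(w, q) = -25 + q**2 (m(w, q) = q*q - 25 = q**2 - 25 = -25 + q**2)
E(Q, n) = -32 + n + n**2 (E(Q, n) = ((-25 + n**2) - 1*7) + n = ((-25 + n**2) - 7) + n = (-32 + n**2) + n = -32 + n + n**2)
2*E(196, -4*(-10)) = 2*(-32 - 4*(-10) + (-4*(-10))**2) = 2*(-32 + 40 + 40**2) = 2*(-32 + 40 + 1600) = 2*1608 = 3216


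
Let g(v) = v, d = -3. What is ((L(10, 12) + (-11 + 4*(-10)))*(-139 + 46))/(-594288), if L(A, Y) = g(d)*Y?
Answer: -899/66032 ≈ -0.013615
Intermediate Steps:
L(A, Y) = -3*Y
((L(10, 12) + (-11 + 4*(-10)))*(-139 + 46))/(-594288) = ((-3*12 + (-11 + 4*(-10)))*(-139 + 46))/(-594288) = ((-36 + (-11 - 40))*(-93))*(-1/594288) = ((-36 - 51)*(-93))*(-1/594288) = -87*(-93)*(-1/594288) = 8091*(-1/594288) = -899/66032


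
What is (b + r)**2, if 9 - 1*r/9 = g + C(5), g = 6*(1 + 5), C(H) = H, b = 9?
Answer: 77841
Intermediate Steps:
g = 36 (g = 6*6 = 36)
r = -288 (r = 81 - 9*(36 + 5) = 81 - 9*41 = 81 - 369 = -288)
(b + r)**2 = (9 - 288)**2 = (-279)**2 = 77841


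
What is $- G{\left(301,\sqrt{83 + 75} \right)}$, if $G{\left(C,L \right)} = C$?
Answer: $-301$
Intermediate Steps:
$- G{\left(301,\sqrt{83 + 75} \right)} = \left(-1\right) 301 = -301$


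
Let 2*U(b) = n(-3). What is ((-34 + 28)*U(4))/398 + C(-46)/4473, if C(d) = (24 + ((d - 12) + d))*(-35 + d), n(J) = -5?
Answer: 294015/197806 ≈ 1.4864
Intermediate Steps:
U(b) = -5/2 (U(b) = (½)*(-5) = -5/2)
C(d) = (-35 + d)*(12 + 2*d) (C(d) = (24 + ((-12 + d) + d))*(-35 + d) = (24 + (-12 + 2*d))*(-35 + d) = (12 + 2*d)*(-35 + d) = (-35 + d)*(12 + 2*d))
((-34 + 28)*U(4))/398 + C(-46)/4473 = ((-34 + 28)*(-5/2))/398 + (-420 - 58*(-46) + 2*(-46)²)/4473 = -6*(-5/2)*(1/398) + (-420 + 2668 + 2*2116)*(1/4473) = 15*(1/398) + (-420 + 2668 + 4232)*(1/4473) = 15/398 + 6480*(1/4473) = 15/398 + 720/497 = 294015/197806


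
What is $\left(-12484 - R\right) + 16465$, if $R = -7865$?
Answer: $11846$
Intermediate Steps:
$\left(-12484 - R\right) + 16465 = \left(-12484 - -7865\right) + 16465 = \left(-12484 + 7865\right) + 16465 = -4619 + 16465 = 11846$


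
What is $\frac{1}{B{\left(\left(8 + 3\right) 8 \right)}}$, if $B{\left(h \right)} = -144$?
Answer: $- \frac{1}{144} \approx -0.0069444$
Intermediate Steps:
$\frac{1}{B{\left(\left(8 + 3\right) 8 \right)}} = \frac{1}{-144} = - \frac{1}{144}$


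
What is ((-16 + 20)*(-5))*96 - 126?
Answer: -2046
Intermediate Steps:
((-16 + 20)*(-5))*96 - 126 = (4*(-5))*96 - 126 = -20*96 - 126 = -1920 - 126 = -2046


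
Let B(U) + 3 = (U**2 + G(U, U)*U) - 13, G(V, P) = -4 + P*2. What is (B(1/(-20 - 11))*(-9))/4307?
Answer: 137241/4139027 ≈ 0.033158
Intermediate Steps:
G(V, P) = -4 + 2*P
B(U) = -16 + U**2 + U*(-4 + 2*U) (B(U) = -3 + ((U**2 + (-4 + 2*U)*U) - 13) = -3 + ((U**2 + U*(-4 + 2*U)) - 13) = -3 + (-13 + U**2 + U*(-4 + 2*U)) = -16 + U**2 + U*(-4 + 2*U))
(B(1/(-20 - 11))*(-9))/4307 = ((-16 - 4/(-20 - 11) + 3*(1/(-20 - 11))**2)*(-9))/4307 = ((-16 - 4/(-31) + 3*(1/(-31))**2)*(-9))*(1/4307) = ((-16 - 4*(-1/31) + 3*(-1/31)**2)*(-9))*(1/4307) = ((-16 + 4/31 + 3*(1/961))*(-9))*(1/4307) = ((-16 + 4/31 + 3/961)*(-9))*(1/4307) = -15249/961*(-9)*(1/4307) = (137241/961)*(1/4307) = 137241/4139027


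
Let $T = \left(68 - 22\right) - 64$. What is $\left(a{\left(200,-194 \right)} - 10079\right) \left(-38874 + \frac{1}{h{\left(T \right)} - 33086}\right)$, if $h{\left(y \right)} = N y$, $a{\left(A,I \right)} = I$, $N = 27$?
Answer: $\frac{13407065564617}{33572} \approx 3.9935 \cdot 10^{8}$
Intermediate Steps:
$T = -18$ ($T = 46 - 64 = -18$)
$h{\left(y \right)} = 27 y$
$\left(a{\left(200,-194 \right)} - 10079\right) \left(-38874 + \frac{1}{h{\left(T \right)} - 33086}\right) = \left(-194 - 10079\right) \left(-38874 + \frac{1}{27 \left(-18\right) - 33086}\right) = - 10273 \left(-38874 + \frac{1}{-486 - 33086}\right) = - 10273 \left(-38874 + \frac{1}{-33572}\right) = - 10273 \left(-38874 - \frac{1}{33572}\right) = \left(-10273\right) \left(- \frac{1305077929}{33572}\right) = \frac{13407065564617}{33572}$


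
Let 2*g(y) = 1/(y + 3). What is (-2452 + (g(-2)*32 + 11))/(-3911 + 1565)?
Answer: 2425/2346 ≈ 1.0337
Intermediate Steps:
g(y) = 1/(2*(3 + y)) (g(y) = 1/(2*(y + 3)) = 1/(2*(3 + y)))
(-2452 + (g(-2)*32 + 11))/(-3911 + 1565) = (-2452 + ((1/(2*(3 - 2)))*32 + 11))/(-3911 + 1565) = (-2452 + (((½)/1)*32 + 11))/(-2346) = (-2452 + (((½)*1)*32 + 11))*(-1/2346) = (-2452 + ((½)*32 + 11))*(-1/2346) = (-2452 + (16 + 11))*(-1/2346) = (-2452 + 27)*(-1/2346) = -2425*(-1/2346) = 2425/2346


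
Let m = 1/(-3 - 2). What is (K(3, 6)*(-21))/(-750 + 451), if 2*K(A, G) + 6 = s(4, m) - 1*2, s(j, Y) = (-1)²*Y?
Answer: -861/2990 ≈ -0.28796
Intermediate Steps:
m = -⅕ (m = 1/(-5) = -⅕ ≈ -0.20000)
s(j, Y) = Y (s(j, Y) = 1*Y = Y)
K(A, G) = -41/10 (K(A, G) = -3 + (-⅕ - 1*2)/2 = -3 + (-⅕ - 2)/2 = -3 + (½)*(-11/5) = -3 - 11/10 = -41/10)
(K(3, 6)*(-21))/(-750 + 451) = (-41/10*(-21))/(-750 + 451) = (861/10)/(-299) = -1/299*861/10 = -861/2990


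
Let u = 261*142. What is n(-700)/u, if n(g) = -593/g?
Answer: 593/25943400 ≈ 2.2857e-5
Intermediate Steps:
u = 37062
n(-700)/u = -593/(-700)/37062 = -593*(-1/700)*(1/37062) = (593/700)*(1/37062) = 593/25943400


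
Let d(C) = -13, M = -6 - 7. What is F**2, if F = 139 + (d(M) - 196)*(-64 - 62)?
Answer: 700819729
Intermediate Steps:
M = -13
F = 26473 (F = 139 + (-13 - 196)*(-64 - 62) = 139 - 209*(-126) = 139 + 26334 = 26473)
F**2 = 26473**2 = 700819729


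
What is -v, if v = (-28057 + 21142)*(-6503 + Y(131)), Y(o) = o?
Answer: -44062380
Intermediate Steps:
v = 44062380 (v = (-28057 + 21142)*(-6503 + 131) = -6915*(-6372) = 44062380)
-v = -1*44062380 = -44062380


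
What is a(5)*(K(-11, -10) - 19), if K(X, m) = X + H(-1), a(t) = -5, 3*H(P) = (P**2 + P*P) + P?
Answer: 445/3 ≈ 148.33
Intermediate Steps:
H(P) = P/3 + 2*P**2/3 (H(P) = ((P**2 + P*P) + P)/3 = ((P**2 + P**2) + P)/3 = (2*P**2 + P)/3 = (P + 2*P**2)/3 = P/3 + 2*P**2/3)
K(X, m) = 1/3 + X (K(X, m) = X + (1/3)*(-1)*(1 + 2*(-1)) = X + (1/3)*(-1)*(1 - 2) = X + (1/3)*(-1)*(-1) = X + 1/3 = 1/3 + X)
a(5)*(K(-11, -10) - 19) = -5*((1/3 - 11) - 19) = -5*(-32/3 - 19) = -5*(-89/3) = 445/3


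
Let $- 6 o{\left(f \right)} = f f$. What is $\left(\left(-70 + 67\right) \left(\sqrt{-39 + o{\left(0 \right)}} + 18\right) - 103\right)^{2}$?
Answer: $24298 + 942 i \sqrt{39} \approx 24298.0 + 5882.8 i$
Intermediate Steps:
$o{\left(f \right)} = - \frac{f^{2}}{6}$ ($o{\left(f \right)} = - \frac{f f}{6} = - \frac{f^{2}}{6}$)
$\left(\left(-70 + 67\right) \left(\sqrt{-39 + o{\left(0 \right)}} + 18\right) - 103\right)^{2} = \left(\left(-70 + 67\right) \left(\sqrt{-39 - \frac{0^{2}}{6}} + 18\right) - 103\right)^{2} = \left(- 3 \left(\sqrt{-39 - 0} + 18\right) - 103\right)^{2} = \left(- 3 \left(\sqrt{-39 + 0} + 18\right) - 103\right)^{2} = \left(- 3 \left(\sqrt{-39} + 18\right) - 103\right)^{2} = \left(- 3 \left(i \sqrt{39} + 18\right) - 103\right)^{2} = \left(- 3 \left(18 + i \sqrt{39}\right) - 103\right)^{2} = \left(\left(-54 - 3 i \sqrt{39}\right) - 103\right)^{2} = \left(-157 - 3 i \sqrt{39}\right)^{2}$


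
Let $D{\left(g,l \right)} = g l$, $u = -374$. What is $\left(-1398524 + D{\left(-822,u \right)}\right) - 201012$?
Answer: $-1292108$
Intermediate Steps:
$\left(-1398524 + D{\left(-822,u \right)}\right) - 201012 = \left(-1398524 - -307428\right) - 201012 = \left(-1398524 + 307428\right) - 201012 = -1091096 - 201012 = -1292108$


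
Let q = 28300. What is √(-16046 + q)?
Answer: √12254 ≈ 110.70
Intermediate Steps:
√(-16046 + q) = √(-16046 + 28300) = √12254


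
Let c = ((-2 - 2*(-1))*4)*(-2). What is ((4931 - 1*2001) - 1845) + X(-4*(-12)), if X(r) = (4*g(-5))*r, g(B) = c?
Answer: 1085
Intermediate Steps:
c = 0 (c = ((-2 + 2)*4)*(-2) = (0*4)*(-2) = 0*(-2) = 0)
g(B) = 0
X(r) = 0 (X(r) = (4*0)*r = 0*r = 0)
((4931 - 1*2001) - 1845) + X(-4*(-12)) = ((4931 - 1*2001) - 1845) + 0 = ((4931 - 2001) - 1845) + 0 = (2930 - 1845) + 0 = 1085 + 0 = 1085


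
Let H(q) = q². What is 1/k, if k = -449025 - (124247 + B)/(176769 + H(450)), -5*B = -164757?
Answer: -1896345/851507099617 ≈ -2.2270e-6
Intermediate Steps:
B = 164757/5 (B = -⅕*(-164757) = 164757/5 ≈ 32951.)
k = -851507099617/1896345 (k = -449025 - (124247 + 164757/5)/(176769 + 450²) = -449025 - 785992/(5*(176769 + 202500)) = -449025 - 785992/(5*379269) = -449025 - 1*785992/1896345 = -449025 - 785992/1896345 = -851507099617/1896345 ≈ -4.4903e+5)
1/k = 1/(-851507099617/1896345) = -1896345/851507099617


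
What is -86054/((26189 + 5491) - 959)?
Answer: -86054/30721 ≈ -2.8011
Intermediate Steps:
-86054/((26189 + 5491) - 959) = -86054/(31680 - 959) = -86054/30721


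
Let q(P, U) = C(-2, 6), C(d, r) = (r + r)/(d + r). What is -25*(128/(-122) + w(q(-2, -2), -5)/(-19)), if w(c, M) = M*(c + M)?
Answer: 45650/1159 ≈ 39.387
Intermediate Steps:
C(d, r) = 2*r/(d + r) (C(d, r) = (2*r)/(d + r) = 2*r/(d + r))
q(P, U) = 3 (q(P, U) = 2*6/(-2 + 6) = 2*6/4 = 2*6*(¼) = 3)
w(c, M) = M*(M + c)
-25*(128/(-122) + w(q(-2, -2), -5)/(-19)) = -25*(128/(-122) - 5*(-5 + 3)/(-19)) = -25*(128*(-1/122) - 5*(-2)*(-1/19)) = -25*(-64/61 + 10*(-1/19)) = -25*(-64/61 - 10/19) = -25*(-1826/1159) = 45650/1159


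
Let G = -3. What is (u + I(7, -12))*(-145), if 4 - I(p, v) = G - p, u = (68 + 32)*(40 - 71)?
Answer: 447470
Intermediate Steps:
u = -3100 (u = 100*(-31) = -3100)
I(p, v) = 7 + p (I(p, v) = 4 - (-3 - p) = 4 + (3 + p) = 7 + p)
(u + I(7, -12))*(-145) = (-3100 + (7 + 7))*(-145) = (-3100 + 14)*(-145) = -3086*(-145) = 447470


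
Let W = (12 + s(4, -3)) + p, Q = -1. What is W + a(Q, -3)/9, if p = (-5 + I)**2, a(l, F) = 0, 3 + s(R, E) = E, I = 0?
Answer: 31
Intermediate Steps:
s(R, E) = -3 + E
p = 25 (p = (-5 + 0)**2 = (-5)**2 = 25)
W = 31 (W = (12 + (-3 - 3)) + 25 = (12 - 6) + 25 = 6 + 25 = 31)
W + a(Q, -3)/9 = 31 + 0/9 = 31 + (1/9)*0 = 31 + 0 = 31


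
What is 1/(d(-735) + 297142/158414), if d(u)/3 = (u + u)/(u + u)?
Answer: 79207/386192 ≈ 0.20510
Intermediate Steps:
d(u) = 3 (d(u) = 3*((u + u)/(u + u)) = 3*((2*u)/((2*u))) = 3*((2*u)*(1/(2*u))) = 3*1 = 3)
1/(d(-735) + 297142/158414) = 1/(3 + 297142/158414) = 1/(3 + 297142*(1/158414)) = 1/(3 + 148571/79207) = 1/(386192/79207) = 79207/386192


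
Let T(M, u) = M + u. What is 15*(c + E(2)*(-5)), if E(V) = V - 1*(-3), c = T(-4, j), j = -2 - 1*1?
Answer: -480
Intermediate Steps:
j = -3 (j = -2 - 1 = -3)
c = -7 (c = -4 - 3 = -7)
E(V) = 3 + V (E(V) = V + 3 = 3 + V)
15*(c + E(2)*(-5)) = 15*(-7 + (3 + 2)*(-5)) = 15*(-7 + 5*(-5)) = 15*(-7 - 25) = 15*(-32) = -480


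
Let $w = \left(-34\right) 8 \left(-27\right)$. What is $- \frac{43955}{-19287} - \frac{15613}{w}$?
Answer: $\frac{2408621}{15738192} \approx 0.15304$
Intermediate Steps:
$w = 7344$ ($w = \left(-272\right) \left(-27\right) = 7344$)
$- \frac{43955}{-19287} - \frac{15613}{w} = - \frac{43955}{-19287} - \frac{15613}{7344} = \left(-43955\right) \left(- \frac{1}{19287}\right) - \frac{15613}{7344} = \frac{43955}{19287} - \frac{15613}{7344} = \frac{2408621}{15738192}$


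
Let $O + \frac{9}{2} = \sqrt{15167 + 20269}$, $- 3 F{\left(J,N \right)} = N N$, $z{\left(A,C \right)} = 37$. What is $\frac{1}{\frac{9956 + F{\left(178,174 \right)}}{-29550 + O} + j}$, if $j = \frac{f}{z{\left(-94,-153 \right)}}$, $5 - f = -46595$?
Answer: $\frac{752989370114439}{948363050210795912} - \frac{23273 \sqrt{8859}}{118545381276349489} \approx 0.00079399$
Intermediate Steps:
$f = 46600$ ($f = 5 - -46595 = 5 + 46595 = 46600$)
$F{\left(J,N \right)} = - \frac{N^{2}}{3}$ ($F{\left(J,N \right)} = - \frac{N N}{3} = - \frac{N^{2}}{3}$)
$j = \frac{46600}{37} \approx 1259.5$
$O = - \frac{9}{2} + 2 \sqrt{8859}$ ($O = - \frac{9}{2} + \sqrt{15167 + 20269} = - \frac{9}{2} + \sqrt{35436} = - \frac{9}{2} + 2 \sqrt{8859} \approx 183.74$)
$\frac{1}{\frac{9956 + F{\left(178,174 \right)}}{-29550 + O} + j} = \frac{1}{\frac{9956 - \frac{174^{2}}{3}}{-29550 - \left(\frac{9}{2} - 2 \sqrt{8859}\right)} + \frac{46600}{37}} = \frac{1}{\frac{9956 - 10092}{- \frac{59109}{2} + 2 \sqrt{8859}} + \frac{46600}{37}} = \frac{1}{- \frac{136}{- \frac{59109}{2} + 2 \sqrt{8859}} + \frac{46600}{37}} = \frac{1}{\frac{46600}{37} - \frac{136}{- \frac{59109}{2} + 2 \sqrt{8859}}}$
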